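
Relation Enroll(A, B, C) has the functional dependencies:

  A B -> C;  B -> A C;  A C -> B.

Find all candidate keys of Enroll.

B, AC

{B}⁺: B→AC adds A, C → {A, B, C}.
{A, C}⁺: AC→B adds B → {A, B, C}.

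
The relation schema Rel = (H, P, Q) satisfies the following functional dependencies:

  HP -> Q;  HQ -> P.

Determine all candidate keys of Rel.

Attribute H never appears on the right-hand side of any dependency, so H must belong to every candidate key.
{H}⁺ = {H}, which is not all of the schema, so we must add further attributes.
{H, P}⁺: HP→Q adds Q → {H, P, Q}. Minimal: {P}⁺ = {P}; {H}⁺ = {H} — none reach the full schema.
{H, Q}⁺: HQ→P adds P → {H, P, Q}. Minimal: {Q}⁺ = {Q}; {H}⁺ = {H} — none reach the full schema.
Any other superkey contains one of these as a subset, so there are no further candidate keys.

{H, P}, {H, Q}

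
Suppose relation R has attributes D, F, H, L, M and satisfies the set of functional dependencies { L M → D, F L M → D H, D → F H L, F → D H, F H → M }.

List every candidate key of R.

{D}, {F}, {L, M}

{D}⁺: D→FHL adds F, H, L; FH→M adds M → {D, F, H, L, M}.
{F}⁺: F→DH adds D, H; FH→M adds M; D→FHL adds L → {D, F, H, L, M}.
{L, M}⁺: LM→D adds D; D→FHL adds F, H → {D, F, H, L, M}. Minimal: {M}⁺ = {M}; {L}⁺ = {L} — none reach the full schema.
Any other superkey contains one of these as a subset, so there are no further candidate keys.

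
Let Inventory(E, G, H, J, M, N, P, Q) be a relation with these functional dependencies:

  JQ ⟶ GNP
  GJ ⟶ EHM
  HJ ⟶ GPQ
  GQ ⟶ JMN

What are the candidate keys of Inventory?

{G, J}, {G, Q}, {H, J}, {J, Q}

{G, J}⁺: GJ→EHM adds E, H, M; HJ→GPQ adds P, Q; GQ→JMN adds N → {E, G, H, J, M, N, P, Q}.
{G, Q}⁺: GQ→JMN adds J, M, N; JQ→GNP adds P; GJ→EHM adds E, H → {E, G, H, J, M, N, P, Q}.
{H, J}⁺: HJ→GPQ adds G, P, Q; GQ→JMN adds M, N; GJ→EHM adds E → {E, G, H, J, M, N, P, Q}.
{J, Q}⁺: JQ→GNP adds G, N, P; GJ→EHM adds E, H, M → {E, G, H, J, M, N, P, Q}.
Any other superkey contains one of these as a subset, so there are no further candidate keys.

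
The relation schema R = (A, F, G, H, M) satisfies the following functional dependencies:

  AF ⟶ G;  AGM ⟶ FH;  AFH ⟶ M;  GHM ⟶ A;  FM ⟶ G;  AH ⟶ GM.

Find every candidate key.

{A, H}⁺: AH→GM adds G, M; AGM→FH adds F → {A, F, G, H, M}. Minimal: {H}⁺ = {H}; {A}⁺ = {A} — none reach the full schema.
{A, F, M}⁺: AF→G adds G; AGM→FH adds H → {A, F, G, H, M}. Minimal: {F, M}⁺ = {F, G, M}; {A, M}⁺ = {A, M}; {A, F}⁺ = {A, F, G} — none reach the full schema.
{A, G, M}⁺: AGM→FH adds F, H → {A, F, G, H, M}. Minimal: {G, M}⁺ = {G, M}; {A, M}⁺ = {A, M}; {A, G}⁺ = {A, G} — none reach the full schema.
{F, H, M}⁺: FM→G adds G; GHM→A adds A → {A, F, G, H, M}. Minimal: {H, M}⁺ = {H, M}; {F, M}⁺ = {F, G, M}; {F, H}⁺ = {F, H} — none reach the full schema.
{G, H, M}⁺: GHM→A adds A; AGM→FH adds F → {A, F, G, H, M}. Minimal: {H, M}⁺ = {H, M}; {G, M}⁺ = {G, M}; {G, H}⁺ = {G, H} — none reach the full schema.

{A, H}; {A, F, M}; {A, G, M}; {F, H, M}; {G, H, M}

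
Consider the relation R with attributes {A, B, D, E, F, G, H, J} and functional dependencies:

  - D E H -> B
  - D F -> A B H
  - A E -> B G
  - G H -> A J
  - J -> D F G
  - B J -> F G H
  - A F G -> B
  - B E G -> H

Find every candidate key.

{A, E}, {E, J}, {B, E, G}, {D, E, F}, {E, G, H}

Attribute E never appears on the right-hand side of any dependency, so E must belong to every candidate key.
{E}⁺ = {E}, which is not all of the schema, so we must add further attributes.
{A, E}⁺: AE→BG adds B, G; BEG→H adds H; GH→AJ adds J; J→DFG adds D, F → {A, B, D, E, F, G, H, J}. Minimal: {E}⁺ = {E}; {A}⁺ = {A} — none reach the full schema.
{E, J}⁺: J→DFG adds D, F, G; DF→ABH adds A, B, H → {A, B, D, E, F, G, H, J}. Minimal: {J}⁺ = {A, B, D, F, G, H, J}; {E}⁺ = {E} — none reach the full schema.
{B, E, G}⁺: BEG→H adds H; GH→AJ adds A, J; J→DFG adds D, F → {A, B, D, E, F, G, H, J}. Minimal: {E, G}⁺ = {E, G}; {B, G}⁺ = {B, G}; {B, E}⁺ = {B, E} — none reach the full schema.
{D, E, F}⁺: DF→ABH adds A, B, H; AE→BG adds G; GH→AJ adds J → {A, B, D, E, F, G, H, J}. Minimal: {E, F}⁺ = {E, F}; {D, F}⁺ = {A, B, D, F, H}; {D, E}⁺ = {D, E} — none reach the full schema.
{E, G, H}⁺: GH→AJ adds A, J; J→DFG adds D, F; AFG→B adds B → {A, B, D, E, F, G, H, J}. Minimal: {G, H}⁺ = {A, B, D, F, G, H, J}; {E, H}⁺ = {E, H}; {E, G}⁺ = {E, G} — none reach the full schema.
Any other superkey contains one of these as a subset, so there are no further candidate keys.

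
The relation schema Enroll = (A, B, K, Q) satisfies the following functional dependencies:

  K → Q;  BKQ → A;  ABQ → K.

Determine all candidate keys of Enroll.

Attribute B never appears on the right-hand side of any dependency, so B must belong to every candidate key.
{B}⁺ = {B}, which is not all of the schema, so we must add further attributes.
{B, K}⁺: K→Q adds Q; BKQ→A adds A → {A, B, K, Q}. Minimal: {K}⁺ = {K, Q}; {B}⁺ = {B} — none reach the full schema.
{A, B, Q}⁺: ABQ→K adds K → {A, B, K, Q}. Minimal: {B, Q}⁺ = {B, Q}; {A, Q}⁺ = {A, Q}; {A, B}⁺ = {A, B} — none reach the full schema.
Any other superkey contains one of these as a subset, so there are no further candidate keys.

{B, K}; {A, B, Q}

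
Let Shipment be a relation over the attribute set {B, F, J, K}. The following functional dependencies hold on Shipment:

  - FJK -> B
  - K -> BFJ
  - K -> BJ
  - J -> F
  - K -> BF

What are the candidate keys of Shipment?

Attribute K never appears on the right-hand side of any dependency, so K must belong to every candidate key.
{K}⁺ = {B, F, J, K}, which is all of the schema, so {K} is the only candidate key.

{K}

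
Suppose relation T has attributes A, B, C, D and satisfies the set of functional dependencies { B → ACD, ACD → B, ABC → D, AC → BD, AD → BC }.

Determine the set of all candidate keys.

(B), (A, C), (A, D)

{B}⁺: B→ACD adds A, C, D → {A, B, C, D}.
{A, C}⁺: AC→BD adds B, D → {A, B, C, D}. Minimal: {C}⁺ = {C}; {A}⁺ = {A} — none reach the full schema.
{A, D}⁺: AD→BC adds B, C → {A, B, C, D}. Minimal: {D}⁺ = {D}; {A}⁺ = {A} — none reach the full schema.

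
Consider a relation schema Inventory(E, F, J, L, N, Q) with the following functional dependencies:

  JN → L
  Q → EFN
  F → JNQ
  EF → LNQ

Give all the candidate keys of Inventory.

{F}, {Q}

{F}⁺: F→JNQ adds J, N, Q; JN→L adds L; Q→EFN adds E → {E, F, J, L, N, Q}.
{Q}⁺: Q→EFN adds E, F, N; F→JNQ adds J; EF→LNQ adds L → {E, F, J, L, N, Q}.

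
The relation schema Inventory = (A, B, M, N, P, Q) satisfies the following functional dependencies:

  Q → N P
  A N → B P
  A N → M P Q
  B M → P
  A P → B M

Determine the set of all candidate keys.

Attribute A never appears on the right-hand side of any dependency, so A must belong to every candidate key.
{A}⁺ = {A}, which is not all of the schema, so we must add further attributes.
{A, N}⁺: AN→BP adds B, P; AN→MPQ adds M, Q → {A, B, M, N, P, Q}. Minimal: {N}⁺ = {N}; {A}⁺ = {A} — none reach the full schema.
{A, Q}⁺: Q→NP adds N, P; AN→BP adds B; AN→MPQ adds M → {A, B, M, N, P, Q}. Minimal: {Q}⁺ = {N, P, Q}; {A}⁺ = {A} — none reach the full schema.

{A, N}, {A, Q}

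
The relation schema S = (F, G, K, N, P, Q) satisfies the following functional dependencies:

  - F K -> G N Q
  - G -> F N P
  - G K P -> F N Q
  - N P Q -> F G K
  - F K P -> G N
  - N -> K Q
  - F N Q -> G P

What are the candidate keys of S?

{G}⁺: G→FNP adds F, N, P; N→KQ adds K, Q → {F, G, K, N, P, Q}.
{F, K}⁺: FK→GNQ adds G, N, Q; G→FNP adds P → {F, G, K, N, P, Q}. Minimal: {K}⁺ = {K}; {F}⁺ = {F} — none reach the full schema.
{F, N}⁺: N→KQ adds K, Q; FNQ→GP adds G, P → {F, G, K, N, P, Q}. Minimal: {N}⁺ = {K, N, Q}; {F}⁺ = {F} — none reach the full schema.
{N, P}⁺: N→KQ adds K, Q; NPQ→FGK adds F, G → {F, G, K, N, P, Q}. Minimal: {P}⁺ = {P}; {N}⁺ = {K, N, Q} — none reach the full schema.
Any other superkey contains one of these as a subset, so there are no further candidate keys.

{G}; {F, K}; {F, N}; {N, P}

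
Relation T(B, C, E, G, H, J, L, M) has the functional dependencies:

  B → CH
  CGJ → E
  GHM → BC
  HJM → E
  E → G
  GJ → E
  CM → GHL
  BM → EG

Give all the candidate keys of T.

Attributes J, M never appear on any right-hand side, so every candidate key must contain {J, M}.
{J, M}⁺ = {J, M}, which is not all of the schema, so we must add further attributes.
{B, J, M}⁺: B→CH adds C, H; HJM→E adds E; E→G adds G; CM→GHL adds L → {B, C, E, G, H, J, L, M}. Minimal: {J, M}⁺ = {J, M}; {B, M}⁺ = {B, C, E, G, H, L, M}; {B, J}⁺ = {B, C, H, J} — none reach the full schema.
{C, J, M}⁺: CM→GHL adds G, H, L; CGJ→E adds E; GHM→BC adds B → {B, C, E, G, H, J, L, M}. Minimal: {J, M}⁺ = {J, M}; {C, M}⁺ = {B, C, E, G, H, L, M}; {C, J}⁺ = {C, J} — none reach the full schema.
{H, J, M}⁺: HJM→E adds E; E→G adds G; GHM→BC adds B, C; CM→GHL adds L → {B, C, E, G, H, J, L, M}. Minimal: {J, M}⁺ = {J, M}; {H, M}⁺ = {H, M}; {H, J}⁺ = {H, J} — none reach the full schema.

(B, J, M), (C, J, M), (H, J, M)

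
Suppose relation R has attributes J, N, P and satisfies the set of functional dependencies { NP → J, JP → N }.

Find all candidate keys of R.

JP, NP

Attribute P never appears on the right-hand side of any dependency, so P must belong to every candidate key.
{P}⁺ = {P}, which is not all of the schema, so we must add further attributes.
{J, P}⁺: JP→N adds N → {J, N, P}. Minimal: {P}⁺ = {P}; {J}⁺ = {J} — none reach the full schema.
{N, P}⁺: NP→J adds J → {J, N, P}. Minimal: {P}⁺ = {P}; {N}⁺ = {N} — none reach the full schema.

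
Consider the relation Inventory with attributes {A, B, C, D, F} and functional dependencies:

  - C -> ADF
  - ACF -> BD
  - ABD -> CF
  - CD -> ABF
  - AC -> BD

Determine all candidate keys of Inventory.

C; ABD

{C}⁺: C→ADF adds A, D, F; ACF→BD adds B → {A, B, C, D, F}.
{A, B, D}⁺: ABD→CF adds C, F → {A, B, C, D, F}. Minimal: {B, D}⁺ = {B, D}; {A, D}⁺ = {A, D}; {A, B}⁺ = {A, B} — none reach the full schema.
Any other superkey contains one of these as a subset, so there are no further candidate keys.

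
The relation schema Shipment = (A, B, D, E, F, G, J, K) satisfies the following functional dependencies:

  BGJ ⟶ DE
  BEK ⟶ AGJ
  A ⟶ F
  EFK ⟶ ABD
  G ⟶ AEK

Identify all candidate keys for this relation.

(G), (A, E, K), (B, E, K), (E, F, K)

{G}⁺: G→AEK adds A, E, K; A→F adds F; EFK→ABD adds B, D; BEK→AGJ adds J → {A, B, D, E, F, G, J, K}.
{A, E, K}⁺: A→F adds F; EFK→ABD adds B, D; BEK→AGJ adds G, J → {A, B, D, E, F, G, J, K}. Minimal: {E, K}⁺ = {E, K}; {A, K}⁺ = {A, F, K}; {A, E}⁺ = {A, E, F} — none reach the full schema.
{B, E, K}⁺: BEK→AGJ adds A, G, J; A→F adds F; EFK→ABD adds D → {A, B, D, E, F, G, J, K}. Minimal: {E, K}⁺ = {E, K}; {B, K}⁺ = {B, K}; {B, E}⁺ = {B, E} — none reach the full schema.
{E, F, K}⁺: EFK→ABD adds A, B, D; BEK→AGJ adds G, J → {A, B, D, E, F, G, J, K}. Minimal: {F, K}⁺ = {F, K}; {E, K}⁺ = {E, K}; {E, F}⁺ = {E, F} — none reach the full schema.
Any other superkey contains one of these as a subset, so there are no further candidate keys.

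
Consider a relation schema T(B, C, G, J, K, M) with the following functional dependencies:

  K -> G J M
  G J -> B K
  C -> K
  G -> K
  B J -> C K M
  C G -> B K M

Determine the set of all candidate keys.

{C}; {G}; {K}; {B, J}

{C}⁺: C→K adds K; K→GJM adds G, J, M; GJ→BK adds B → {B, C, G, J, K, M}.
{G}⁺: G→K adds K; K→GJM adds J, M; GJ→BK adds B; BJ→CKM adds C → {B, C, G, J, K, M}.
{K}⁺: K→GJM adds G, J, M; GJ→BK adds B; BJ→CKM adds C → {B, C, G, J, K, M}.
{B, J}⁺: BJ→CKM adds C, K, M; K→GJM adds G → {B, C, G, J, K, M}.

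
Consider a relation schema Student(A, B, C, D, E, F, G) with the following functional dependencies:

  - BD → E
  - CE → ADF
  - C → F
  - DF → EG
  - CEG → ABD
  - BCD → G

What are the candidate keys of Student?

Attribute C never appears on the right-hand side of any dependency, so C must belong to every candidate key.
{C}⁺ = {C, F}, which is not all of the schema, so we must add further attributes.
{C, D}⁺: C→F adds F; DF→EG adds E, G; CEG→ABD adds A, B → {A, B, C, D, E, F, G}.
{C, E}⁺: CE→ADF adds A, D, F; DF→EG adds G; CEG→ABD adds B → {A, B, C, D, E, F, G}.
Any other superkey contains one of these as a subset, so there are no further candidate keys.

(C, D); (C, E)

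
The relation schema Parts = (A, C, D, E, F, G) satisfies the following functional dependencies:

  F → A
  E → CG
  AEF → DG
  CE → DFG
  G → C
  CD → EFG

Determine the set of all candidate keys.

E, CD, DG

{E}⁺: E→CG adds C, G; CE→DFG adds D, F; F→A adds A → {A, C, D, E, F, G}.
{C, D}⁺: CD→EFG adds E, F, G; F→A adds A → {A, C, D, E, F, G}. Minimal: {D}⁺ = {D}; {C}⁺ = {C} — none reach the full schema.
{D, G}⁺: G→C adds C; CD→EFG adds E, F; F→A adds A → {A, C, D, E, F, G}. Minimal: {G}⁺ = {C, G}; {D}⁺ = {D} — none reach the full schema.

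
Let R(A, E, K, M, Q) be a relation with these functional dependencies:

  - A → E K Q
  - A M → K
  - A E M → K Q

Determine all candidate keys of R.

(A, M)

Attributes A, M never appear on any right-hand side, so every candidate key must contain {A, M}.
{A, M}⁺ = {A, E, K, M, Q}, which is all of the schema, so {A, M} is the only candidate key.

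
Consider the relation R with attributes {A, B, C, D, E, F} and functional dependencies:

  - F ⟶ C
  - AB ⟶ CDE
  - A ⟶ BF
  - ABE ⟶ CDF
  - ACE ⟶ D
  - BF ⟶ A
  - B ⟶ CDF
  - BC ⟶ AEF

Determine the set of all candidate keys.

{A}⁺: A→BF adds B, F; B→CDF adds C, D; BC→AEF adds E → {A, B, C, D, E, F}.
{B}⁺: B→CDF adds C, D, F; BC→AEF adds A, E → {A, B, C, D, E, F}.

(A), (B)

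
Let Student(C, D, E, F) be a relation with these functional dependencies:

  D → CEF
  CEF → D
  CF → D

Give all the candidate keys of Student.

{D}⁺: D→CEF adds C, E, F → {C, D, E, F}.
{C, F}⁺: CF→D adds D; D→CEF adds E → {C, D, E, F}.

{D}; {C, F}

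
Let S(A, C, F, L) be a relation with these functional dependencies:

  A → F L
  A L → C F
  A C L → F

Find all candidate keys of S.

{A}⁺: A→FL adds F, L; AL→CF adds C → {A, C, F, L}.
No other minimal superkey exists.

{A}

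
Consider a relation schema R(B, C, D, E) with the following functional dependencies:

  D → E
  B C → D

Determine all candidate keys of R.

Attributes B, C never appear on any right-hand side, so every candidate key must contain {B, C}.
{B, C}⁺ = {B, C, D, E}, which is all of the schema, so {B, C} is the only candidate key.

{B, C}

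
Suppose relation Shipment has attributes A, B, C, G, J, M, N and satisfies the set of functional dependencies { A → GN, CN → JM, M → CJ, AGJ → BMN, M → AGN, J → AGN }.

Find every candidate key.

{J}; {M}; {A, C}; {C, N}

{J}⁺: J→AGN adds A, G, N; AGJ→BMN adds B, M; M→CJ adds C → {A, B, C, G, J, M, N}.
{M}⁺: M→CJ adds C, J; M→AGN adds A, G, N; AGJ→BMN adds B → {A, B, C, G, J, M, N}.
{A, C}⁺: A→GN adds G, N; CN→JM adds J, M; AGJ→BMN adds B → {A, B, C, G, J, M, N}. Minimal: {C}⁺ = {C}; {A}⁺ = {A, G, N} — none reach the full schema.
{C, N}⁺: CN→JM adds J, M; M→AGN adds A, G; AGJ→BMN adds B → {A, B, C, G, J, M, N}. Minimal: {N}⁺ = {N}; {C}⁺ = {C} — none reach the full schema.
Any other superkey contains one of these as a subset, so there are no further candidate keys.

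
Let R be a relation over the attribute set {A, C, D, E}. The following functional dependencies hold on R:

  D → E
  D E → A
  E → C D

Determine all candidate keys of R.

(D); (E)

{D}⁺: D→E adds E; DE→A adds A; E→CD adds C → {A, C, D, E}.
{E}⁺: E→CD adds C, D; DE→A adds A → {A, C, D, E}.
Any other superkey contains one of these as a subset, so there are no further candidate keys.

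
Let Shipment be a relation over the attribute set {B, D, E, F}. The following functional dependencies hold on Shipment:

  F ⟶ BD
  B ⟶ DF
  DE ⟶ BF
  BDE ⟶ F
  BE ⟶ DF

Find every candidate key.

{B, E}⁺: B→DF adds D, F → {B, D, E, F}. Minimal: {E}⁺ = {E}; {B}⁺ = {B, D, F} — none reach the full schema.
{D, E}⁺: DE→BF adds B, F → {B, D, E, F}. Minimal: {E}⁺ = {E}; {D}⁺ = {D} — none reach the full schema.
{E, F}⁺: F→BD adds B, D → {B, D, E, F}. Minimal: {F}⁺ = {B, D, F}; {E}⁺ = {E} — none reach the full schema.
Any other superkey contains one of these as a subset, so there are no further candidate keys.

BE, DE, EF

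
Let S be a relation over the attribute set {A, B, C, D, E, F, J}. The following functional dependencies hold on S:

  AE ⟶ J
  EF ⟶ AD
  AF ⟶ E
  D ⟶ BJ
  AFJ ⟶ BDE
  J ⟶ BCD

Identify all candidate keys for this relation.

Attribute F never appears on the right-hand side of any dependency, so F must belong to every candidate key.
{F}⁺ = {F}, which is not all of the schema, so we must add further attributes.
{A, F}⁺: AF→E adds E; AE→J adds J; EF→AD adds D; D→BJ adds B; J→BCD adds C → {A, B, C, D, E, F, J}.
{E, F}⁺: EF→AD adds A, D; D→BJ adds B, J; J→BCD adds C → {A, B, C, D, E, F, J}.

AF; EF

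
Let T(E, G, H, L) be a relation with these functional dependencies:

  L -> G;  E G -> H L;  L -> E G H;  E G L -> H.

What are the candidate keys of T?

{L}⁺: L→G adds G; L→EGH adds E, H → {E, G, H, L}.
{E, G}⁺: EG→HL adds H, L → {E, G, H, L}. Minimal: {G}⁺ = {G}; {E}⁺ = {E} — none reach the full schema.
Any other superkey contains one of these as a subset, so there are no further candidate keys.

(L), (E, G)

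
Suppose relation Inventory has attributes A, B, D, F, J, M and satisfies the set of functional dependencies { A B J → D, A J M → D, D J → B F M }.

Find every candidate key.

Attributes A, J never appear on any right-hand side, so every candidate key must contain {A, J}.
{A, J}⁺ = {A, J}, which is not all of the schema, so we must add further attributes.
{A, B, J}⁺: ABJ→D adds D; DJ→BFM adds F, M → {A, B, D, F, J, M}.
{A, D, J}⁺: DJ→BFM adds B, F, M → {A, B, D, F, J, M}.
{A, J, M}⁺: AJM→D adds D; DJ→BFM adds B, F → {A, B, D, F, J, M}.

(A, B, J); (A, D, J); (A, J, M)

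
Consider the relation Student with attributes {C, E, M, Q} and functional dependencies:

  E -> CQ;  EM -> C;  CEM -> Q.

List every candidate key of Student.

(E, M)

{E, M}⁺: E→CQ adds C, Q → {C, E, M, Q}.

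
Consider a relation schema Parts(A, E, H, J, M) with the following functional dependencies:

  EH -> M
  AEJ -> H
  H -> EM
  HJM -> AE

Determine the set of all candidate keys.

{H, J}; {A, E, J}

Attribute J never appears on the right-hand side of any dependency, so J must belong to every candidate key.
{J}⁺ = {J}, which is not all of the schema, so we must add further attributes.
{H, J}⁺: H→EM adds E, M; HJM→AE adds A → {A, E, H, J, M}. Minimal: {J}⁺ = {J}; {H}⁺ = {E, H, M} — none reach the full schema.
{A, E, J}⁺: AEJ→H adds H; H→EM adds M → {A, E, H, J, M}. Minimal: {E, J}⁺ = {E, J}; {A, J}⁺ = {A, J}; {A, E}⁺ = {A, E} — none reach the full schema.
Any other superkey contains one of these as a subset, so there are no further candidate keys.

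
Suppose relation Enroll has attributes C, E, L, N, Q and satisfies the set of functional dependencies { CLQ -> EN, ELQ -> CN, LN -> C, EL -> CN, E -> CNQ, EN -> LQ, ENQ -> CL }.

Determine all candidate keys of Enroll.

{E}⁺: E→CNQ adds C, N, Q; EN→LQ adds L → {C, E, L, N, Q}.
{C, L, Q}⁺: CLQ→EN adds E, N → {C, E, L, N, Q}. Minimal: {L, Q}⁺ = {L, Q}; {C, Q}⁺ = {C, Q}; {C, L}⁺ = {C, L} — none reach the full schema.
{L, N, Q}⁺: LN→C adds C; CLQ→EN adds E → {C, E, L, N, Q}. Minimal: {N, Q}⁺ = {N, Q}; {L, Q}⁺ = {L, Q}; {L, N}⁺ = {C, L, N} — none reach the full schema.

E, CLQ, LNQ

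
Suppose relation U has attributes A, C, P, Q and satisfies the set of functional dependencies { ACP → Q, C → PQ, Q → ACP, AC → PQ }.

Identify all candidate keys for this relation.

{C}; {Q}

{C}⁺: C→PQ adds P, Q; Q→ACP adds A → {A, C, P, Q}.
{Q}⁺: Q→ACP adds A, C, P → {A, C, P, Q}.
Any other superkey contains one of these as a subset, so there are no further candidate keys.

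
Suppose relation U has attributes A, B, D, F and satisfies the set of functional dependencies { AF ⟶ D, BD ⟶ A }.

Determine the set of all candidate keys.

{A, B, F}; {B, D, F}

Attributes B, F never appear on any right-hand side, so every candidate key must contain {B, F}.
{B, F}⁺ = {B, F}, which is not all of the schema, so we must add further attributes.
{A, B, F}⁺: AF→D adds D → {A, B, D, F}. Minimal: {B, F}⁺ = {B, F}; {A, F}⁺ = {A, D, F}; {A, B}⁺ = {A, B} — none reach the full schema.
{B, D, F}⁺: BD→A adds A → {A, B, D, F}. Minimal: {D, F}⁺ = {D, F}; {B, F}⁺ = {B, F}; {B, D}⁺ = {A, B, D} — none reach the full schema.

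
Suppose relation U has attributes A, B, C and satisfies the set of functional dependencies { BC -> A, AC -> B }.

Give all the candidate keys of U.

Attribute C never appears on the right-hand side of any dependency, so C must belong to every candidate key.
{C}⁺ = {C}, which is not all of the schema, so we must add further attributes.
{A, C}⁺: AC→B adds B → {A, B, C}. Minimal: {C}⁺ = {C}; {A}⁺ = {A} — none reach the full schema.
{B, C}⁺: BC→A adds A → {A, B, C}. Minimal: {C}⁺ = {C}; {B}⁺ = {B} — none reach the full schema.
Any other superkey contains one of these as a subset, so there are no further candidate keys.

AC, BC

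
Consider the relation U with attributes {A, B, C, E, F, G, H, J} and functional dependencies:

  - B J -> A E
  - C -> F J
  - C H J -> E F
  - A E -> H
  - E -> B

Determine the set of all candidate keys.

{B, C, G}; {C, E, G}; {C, G, H}

{B, C, G}⁺: C→FJ adds F, J; BJ→AE adds A, E; AE→H adds H → {A, B, C, E, F, G, H, J}. Minimal: {C, G}⁺ = {C, F, G, J}; {B, G}⁺ = {B, G}; {B, C}⁺ = {A, B, C, E, F, H, J} — none reach the full schema.
{C, E, G}⁺: C→FJ adds F, J; E→B adds B; BJ→AE adds A; AE→H adds H → {A, B, C, E, F, G, H, J}. Minimal: {E, G}⁺ = {B, E, G}; {C, G}⁺ = {C, F, G, J}; {C, E}⁺ = {A, B, C, E, F, H, J} — none reach the full schema.
{C, G, H}⁺: C→FJ adds F, J; CHJ→EF adds E; E→B adds B; BJ→AE adds A → {A, B, C, E, F, G, H, J}. Minimal: {G, H}⁺ = {G, H}; {C, H}⁺ = {A, B, C, E, F, H, J}; {C, G}⁺ = {C, F, G, J} — none reach the full schema.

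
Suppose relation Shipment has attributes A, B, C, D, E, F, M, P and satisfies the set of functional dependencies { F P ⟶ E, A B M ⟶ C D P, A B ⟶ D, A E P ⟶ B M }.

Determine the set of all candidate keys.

{A, F, P}, {A, B, F, M}

Attributes A, F never appear on any right-hand side, so every candidate key must contain {A, F}.
{A, F}⁺ = {A, F}, which is not all of the schema, so we must add further attributes.
{A, F, P}⁺: FP→E adds E; AEP→BM adds B, M; ABM→CDP adds C, D → {A, B, C, D, E, F, M, P}.
{A, B, F, M}⁺: ABM→CDP adds C, D, P; FP→E adds E → {A, B, C, D, E, F, M, P}.
Any other superkey contains one of these as a subset, so there are no further candidate keys.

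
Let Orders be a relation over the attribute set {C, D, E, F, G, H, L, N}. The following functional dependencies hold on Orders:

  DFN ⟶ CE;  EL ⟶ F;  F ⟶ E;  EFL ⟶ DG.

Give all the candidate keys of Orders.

{E, H, L, N}, {F, H, L, N}

Attributes H, L, N never appear on any right-hand side, so every candidate key must contain {H, L, N}.
{H, L, N}⁺ = {H, L, N}, which is not all of the schema, so we must add further attributes.
{E, H, L, N}⁺: EL→F adds F; EFL→DG adds D, G; DFN→CE adds C → {C, D, E, F, G, H, L, N}. Minimal: {H, L, N}⁺ = {H, L, N}; {E, L, N}⁺ = {C, D, E, F, G, L, N}; {E, H, N}⁺ = {E, H, N}; … — none reach the full schema.
{F, H, L, N}⁺: F→E adds E; EFL→DG adds D, G; DFN→CE adds C → {C, D, E, F, G, H, L, N}. Minimal: {H, L, N}⁺ = {H, L, N}; {F, L, N}⁺ = {C, D, E, F, G, L, N}; {F, H, N}⁺ = {E, F, H, N}; … — none reach the full schema.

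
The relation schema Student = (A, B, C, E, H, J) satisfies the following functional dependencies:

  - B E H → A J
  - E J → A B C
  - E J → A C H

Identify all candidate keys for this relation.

(E, J), (B, E, H)

Attribute E never appears on the right-hand side of any dependency, so E must belong to every candidate key.
{E}⁺ = {E}, which is not all of the schema, so we must add further attributes.
{E, J}⁺: EJ→ABC adds A, B, C; EJ→ACH adds H → {A, B, C, E, H, J}.
{B, E, H}⁺: BEH→AJ adds A, J; EJ→ABC adds C → {A, B, C, E, H, J}.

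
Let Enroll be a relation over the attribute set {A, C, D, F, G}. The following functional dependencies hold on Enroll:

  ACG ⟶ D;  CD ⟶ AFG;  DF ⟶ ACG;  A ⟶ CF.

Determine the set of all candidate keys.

{A, D}⁺: A→CF adds C, F; CD→AFG adds G → {A, C, D, F, G}. Minimal: {D}⁺ = {D}; {A}⁺ = {A, C, F} — none reach the full schema.
{A, G}⁺: A→CF adds C, F; ACG→D adds D → {A, C, D, F, G}. Minimal: {G}⁺ = {G}; {A}⁺ = {A, C, F} — none reach the full schema.
{C, D}⁺: CD→AFG adds A, F, G → {A, C, D, F, G}. Minimal: {D}⁺ = {D}; {C}⁺ = {C} — none reach the full schema.
{D, F}⁺: DF→ACG adds A, C, G → {A, C, D, F, G}. Minimal: {F}⁺ = {F}; {D}⁺ = {D} — none reach the full schema.
Any other superkey contains one of these as a subset, so there are no further candidate keys.

{A, D}, {A, G}, {C, D}, {D, F}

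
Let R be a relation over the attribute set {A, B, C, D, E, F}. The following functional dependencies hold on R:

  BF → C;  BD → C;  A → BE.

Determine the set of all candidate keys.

Attributes A, D, F never appear on any right-hand side, so every candidate key must contain {A, D, F}.
{A, D, F}⁺ = {A, B, C, D, E, F}, which is all of the schema, so {A, D, F} is the only candidate key.

{A, D, F}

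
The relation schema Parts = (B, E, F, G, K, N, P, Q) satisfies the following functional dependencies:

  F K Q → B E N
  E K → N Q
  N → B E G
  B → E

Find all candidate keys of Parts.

(B, F, K, P), (E, F, K, P), (F, K, N, P), (F, K, P, Q)

Attributes F, K, P never appear on any right-hand side, so every candidate key must contain {F, K, P}.
{F, K, P}⁺ = {F, K, P}, which is not all of the schema, so we must add further attributes.
{B, F, K, P}⁺: B→E adds E; EK→NQ adds N, Q; N→BEG adds G → {B, E, F, G, K, N, P, Q}. Minimal: {F, K, P}⁺ = {F, K, P}; {B, K, P}⁺ = {B, E, G, K, N, P, Q}; {B, F, P}⁺ = {B, E, F, P}; … — none reach the full schema.
{E, F, K, P}⁺: EK→NQ adds N, Q; N→BEG adds B, G → {B, E, F, G, K, N, P, Q}. Minimal: {F, K, P}⁺ = {F, K, P}; {E, K, P}⁺ = {B, E, G, K, N, P, Q}; {E, F, P}⁺ = {E, F, P}; … — none reach the full schema.
{F, K, N, P}⁺: N→BEG adds B, E, G; EK→NQ adds Q → {B, E, F, G, K, N, P, Q}. Minimal: {K, N, P}⁺ = {B, E, G, K, N, P, Q}; {F, N, P}⁺ = {B, E, F, G, N, P}; {F, K, P}⁺ = {F, K, P}; … — none reach the full schema.
{F, K, P, Q}⁺: FKQ→BEN adds B, E, N; N→BEG adds G → {B, E, F, G, K, N, P, Q}. Minimal: {K, P, Q}⁺ = {K, P, Q}; {F, P, Q}⁺ = {F, P, Q}; {F, K, Q}⁺ = {B, E, F, G, K, N, Q}; … — none reach the full schema.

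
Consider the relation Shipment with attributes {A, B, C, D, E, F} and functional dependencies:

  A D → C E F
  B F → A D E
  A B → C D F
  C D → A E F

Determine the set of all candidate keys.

{A, B}, {B, F}, {B, C, D}

{A, B}⁺: AB→CDF adds C, D, F; CD→AEF adds E → {A, B, C, D, E, F}. Minimal: {B}⁺ = {B}; {A}⁺ = {A} — none reach the full schema.
{B, F}⁺: BF→ADE adds A, D, E; AB→CDF adds C → {A, B, C, D, E, F}. Minimal: {F}⁺ = {F}; {B}⁺ = {B} — none reach the full schema.
{B, C, D}⁺: CD→AEF adds A, E, F → {A, B, C, D, E, F}. Minimal: {C, D}⁺ = {A, C, D, E, F}; {B, D}⁺ = {B, D}; {B, C}⁺ = {B, C} — none reach the full schema.
Any other superkey contains one of these as a subset, so there are no further candidate keys.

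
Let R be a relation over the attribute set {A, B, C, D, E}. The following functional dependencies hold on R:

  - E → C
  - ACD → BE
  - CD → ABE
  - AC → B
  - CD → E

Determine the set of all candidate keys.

{C, D}, {D, E}

Attribute D never appears on the right-hand side of any dependency, so D must belong to every candidate key.
{D}⁺ = {D}, which is not all of the schema, so we must add further attributes.
{C, D}⁺: CD→ABE adds A, B, E → {A, B, C, D, E}. Minimal: {D}⁺ = {D}; {C}⁺ = {C} — none reach the full schema.
{D, E}⁺: E→C adds C; CD→ABE adds A, B → {A, B, C, D, E}. Minimal: {E}⁺ = {C, E}; {D}⁺ = {D} — none reach the full schema.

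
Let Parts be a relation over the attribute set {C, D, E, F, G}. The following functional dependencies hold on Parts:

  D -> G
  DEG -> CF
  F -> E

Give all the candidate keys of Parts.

Attribute D never appears on the right-hand side of any dependency, so D must belong to every candidate key.
{D}⁺ = {D, G}, which is not all of the schema, so we must add further attributes.
{D, E}⁺: D→G adds G; DEG→CF adds C, F → {C, D, E, F, G}. Minimal: {E}⁺ = {E}; {D}⁺ = {D, G} — none reach the full schema.
{D, F}⁺: D→G adds G; F→E adds E; DEG→CF adds C → {C, D, E, F, G}. Minimal: {F}⁺ = {E, F}; {D}⁺ = {D, G} — none reach the full schema.
Any other superkey contains one of these as a subset, so there are no further candidate keys.

DE; DF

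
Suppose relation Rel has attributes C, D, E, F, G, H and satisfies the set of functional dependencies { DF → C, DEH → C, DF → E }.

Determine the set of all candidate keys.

{D, F, G, H}⁺: DF→C adds C; DF→E adds E → {C, D, E, F, G, H}. Minimal: {F, G, H}⁺ = {F, G, H}; {D, G, H}⁺ = {D, G, H}; {D, F, H}⁺ = {C, D, E, F, H}; … — none reach the full schema.

{D, F, G, H}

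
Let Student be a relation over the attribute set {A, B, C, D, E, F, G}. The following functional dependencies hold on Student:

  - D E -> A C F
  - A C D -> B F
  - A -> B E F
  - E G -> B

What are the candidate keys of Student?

Attributes D, G never appear on any right-hand side, so every candidate key must contain {D, G}.
{D, G}⁺ = {D, G}, which is not all of the schema, so we must add further attributes.
{A, D, G}⁺: A→BEF adds B, E, F; DE→ACF adds C → {A, B, C, D, E, F, G}. Minimal: {D, G}⁺ = {D, G}; {A, G}⁺ = {A, B, E, F, G}; {A, D}⁺ = {A, B, C, D, E, F} — none reach the full schema.
{D, E, G}⁺: DE→ACF adds A, C, F; ACD→BF adds B → {A, B, C, D, E, F, G}. Minimal: {E, G}⁺ = {B, E, G}; {D, G}⁺ = {D, G}; {D, E}⁺ = {A, B, C, D, E, F} — none reach the full schema.

{A, D, G}; {D, E, G}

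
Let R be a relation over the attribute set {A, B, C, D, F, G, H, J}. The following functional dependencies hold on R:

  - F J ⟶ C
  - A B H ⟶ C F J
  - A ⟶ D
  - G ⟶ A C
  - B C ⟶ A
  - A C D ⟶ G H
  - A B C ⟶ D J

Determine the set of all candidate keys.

Attribute B never appears on the right-hand side of any dependency, so B must belong to every candidate key.
{B}⁺ = {B}, which is not all of the schema, so we must add further attributes.
{B, C}⁺: BC→A adds A; ABC→DJ adds D, J; ACD→GH adds G, H; ABH→CFJ adds F → {A, B, C, D, F, G, H, J}. Minimal: {C}⁺ = {C}; {B}⁺ = {B} — none reach the full schema.
{B, G}⁺: G→AC adds A, C; ABC→DJ adds D, J; ACD→GH adds H; ABH→CFJ adds F → {A, B, C, D, F, G, H, J}. Minimal: {G}⁺ = {A, C, D, G, H}; {B}⁺ = {B} — none reach the full schema.
{A, B, H}⁺: ABH→CFJ adds C, F, J; A→D adds D; ACD→GH adds G → {A, B, C, D, F, G, H, J}. Minimal: {B, H}⁺ = {B, H}; {A, H}⁺ = {A, D, H}; {A, B}⁺ = {A, B, D} — none reach the full schema.
{B, F, J}⁺: FJ→C adds C; BC→A adds A; ABC→DJ adds D; ACD→GH adds G, H → {A, B, C, D, F, G, H, J}. Minimal: {F, J}⁺ = {C, F, J}; {B, J}⁺ = {B, J}; {B, F}⁺ = {B, F} — none reach the full schema.
Any other superkey contains one of these as a subset, so there are no further candidate keys.

(B, C); (B, G); (A, B, H); (B, F, J)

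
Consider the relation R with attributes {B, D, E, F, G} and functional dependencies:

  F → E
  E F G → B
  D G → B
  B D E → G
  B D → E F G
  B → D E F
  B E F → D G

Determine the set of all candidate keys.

{B}, {D, G}, {F, G}

{B}⁺: B→DEF adds D, E, F; BEF→DG adds G → {B, D, E, F, G}.
{D, G}⁺: DG→B adds B; BD→EFG adds E, F → {B, D, E, F, G}. Minimal: {G}⁺ = {G}; {D}⁺ = {D} — none reach the full schema.
{F, G}⁺: F→E adds E; EFG→B adds B; B→DEF adds D → {B, D, E, F, G}. Minimal: {G}⁺ = {G}; {F}⁺ = {E, F} — none reach the full schema.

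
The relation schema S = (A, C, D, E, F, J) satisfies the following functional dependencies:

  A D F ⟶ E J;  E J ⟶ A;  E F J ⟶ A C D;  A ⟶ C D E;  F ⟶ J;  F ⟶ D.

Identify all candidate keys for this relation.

{A, F}; {E, F}

{A, F}⁺: A→CDE adds C, D, E; F→J adds J → {A, C, D, E, F, J}. Minimal: {F}⁺ = {D, F, J}; {A}⁺ = {A, C, D, E} — none reach the full schema.
{E, F}⁺: F→J adds J; F→D adds D; EJ→A adds A; EFJ→ACD adds C → {A, C, D, E, F, J}. Minimal: {F}⁺ = {D, F, J}; {E}⁺ = {E} — none reach the full schema.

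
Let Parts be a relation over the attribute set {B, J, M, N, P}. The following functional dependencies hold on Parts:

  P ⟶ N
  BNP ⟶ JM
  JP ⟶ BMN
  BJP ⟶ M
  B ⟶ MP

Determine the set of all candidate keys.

{B}; {J, P}

{B}⁺: B→MP adds M, P; P→N adds N; BNP→JM adds J → {B, J, M, N, P}.
{J, P}⁺: P→N adds N; JP→BMN adds B, M → {B, J, M, N, P}.
Any other superkey contains one of these as a subset, so there are no further candidate keys.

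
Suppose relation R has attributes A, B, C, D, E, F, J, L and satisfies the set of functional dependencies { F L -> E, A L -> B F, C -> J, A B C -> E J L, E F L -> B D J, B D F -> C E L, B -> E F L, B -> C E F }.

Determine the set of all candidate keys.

{A, B}, {A, L}

Attribute A never appears on the right-hand side of any dependency, so A must belong to every candidate key.
{A}⁺ = {A}, which is not all of the schema, so we must add further attributes.
{A, B}⁺: B→EFL adds E, F, L; B→CEF adds C; C→J adds J; EFL→BDJ adds D → {A, B, C, D, E, F, J, L}. Minimal: {B}⁺ = {B, C, D, E, F, J, L}; {A}⁺ = {A} — none reach the full schema.
{A, L}⁺: AL→BF adds B, F; B→EFL adds E; B→CEF adds C; C→J adds J; EFL→BDJ adds D → {A, B, C, D, E, F, J, L}. Minimal: {L}⁺ = {L}; {A}⁺ = {A} — none reach the full schema.
Any other superkey contains one of these as a subset, so there are no further candidate keys.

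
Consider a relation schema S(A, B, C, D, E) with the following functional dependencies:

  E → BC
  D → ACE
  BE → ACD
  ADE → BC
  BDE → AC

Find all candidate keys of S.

{D}⁺: D→ACE adds A, C, E; ADE→BC adds B → {A, B, C, D, E}.
{E}⁺: E→BC adds B, C; BE→ACD adds A, D → {A, B, C, D, E}.
Any other superkey contains one of these as a subset, so there are no further candidate keys.

(D), (E)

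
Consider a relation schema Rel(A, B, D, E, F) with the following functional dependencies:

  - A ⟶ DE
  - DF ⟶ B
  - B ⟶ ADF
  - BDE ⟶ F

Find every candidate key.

{B}⁺: B→ADF adds A, D, F; A→DE adds E → {A, B, D, E, F}.
{A, F}⁺: A→DE adds D, E; DF→B adds B → {A, B, D, E, F}. Minimal: {F}⁺ = {F}; {A}⁺ = {A, D, E} — none reach the full schema.
{D, F}⁺: DF→B adds B; B→ADF adds A; A→DE adds E → {A, B, D, E, F}. Minimal: {F}⁺ = {F}; {D}⁺ = {D} — none reach the full schema.

(B), (A, F), (D, F)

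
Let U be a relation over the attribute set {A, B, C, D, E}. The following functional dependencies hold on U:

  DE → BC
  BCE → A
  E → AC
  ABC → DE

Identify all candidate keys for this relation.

{B, E}⁺: E→AC adds A, C; ABC→DE adds D → {A, B, C, D, E}. Minimal: {E}⁺ = {A, C, E}; {B}⁺ = {B} — none reach the full schema.
{D, E}⁺: DE→BC adds B, C; BCE→A adds A → {A, B, C, D, E}. Minimal: {E}⁺ = {A, C, E}; {D}⁺ = {D} — none reach the full schema.
{A, B, C}⁺: ABC→DE adds D, E → {A, B, C, D, E}. Minimal: {B, C}⁺ = {B, C}; {A, C}⁺ = {A, C}; {A, B}⁺ = {A, B} — none reach the full schema.

{B, E}; {D, E}; {A, B, C}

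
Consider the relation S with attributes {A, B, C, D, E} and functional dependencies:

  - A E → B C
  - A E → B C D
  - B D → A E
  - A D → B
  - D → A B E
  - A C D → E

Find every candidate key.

{D}⁺: D→ABE adds A, B, E; AE→BC adds C → {A, B, C, D, E}.
{A, E}⁺: AE→BC adds B, C; AE→BCD adds D → {A, B, C, D, E}.

{D}, {A, E}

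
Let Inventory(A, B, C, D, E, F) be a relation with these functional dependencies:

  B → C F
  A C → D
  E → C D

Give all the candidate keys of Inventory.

Attributes A, B, E never appear on any right-hand side, so every candidate key must contain {A, B, E}.
{A, B, E}⁺ = {A, B, C, D, E, F}, which is all of the schema, so {A, B, E} is the only candidate key.

{A, B, E}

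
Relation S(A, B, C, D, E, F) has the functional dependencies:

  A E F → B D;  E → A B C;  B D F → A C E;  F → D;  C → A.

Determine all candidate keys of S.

Attribute F never appears on the right-hand side of any dependency, so F must belong to every candidate key.
{F}⁺ = {D, F}, which is not all of the schema, so we must add further attributes.
{B, F}⁺: F→D adds D; BDF→ACE adds A, C, E → {A, B, C, D, E, F}. Minimal: {F}⁺ = {D, F}; {B}⁺ = {B} — none reach the full schema.
{E, F}⁺: E→ABC adds A, B, C; F→D adds D → {A, B, C, D, E, F}. Minimal: {F}⁺ = {D, F}; {E}⁺ = {A, B, C, E} — none reach the full schema.

{B, F}, {E, F}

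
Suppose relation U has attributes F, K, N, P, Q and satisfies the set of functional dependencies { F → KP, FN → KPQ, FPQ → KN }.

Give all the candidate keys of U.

(F, N), (F, Q)

Attribute F never appears on the right-hand side of any dependency, so F must belong to every candidate key.
{F}⁺ = {F, K, P}, which is not all of the schema, so we must add further attributes.
{F, N}⁺: F→KP adds K, P; FN→KPQ adds Q → {F, K, N, P, Q}.
{F, Q}⁺: F→KP adds K, P; FPQ→KN adds N → {F, K, N, P, Q}.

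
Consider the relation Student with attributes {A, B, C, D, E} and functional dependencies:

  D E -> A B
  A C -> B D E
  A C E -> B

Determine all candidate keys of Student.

Attribute C never appears on the right-hand side of any dependency, so C must belong to every candidate key.
{C}⁺ = {C}, which is not all of the schema, so we must add further attributes.
{A, C}⁺: AC→BDE adds B, D, E → {A, B, C, D, E}.
{C, D, E}⁺: DE→AB adds A, B → {A, B, C, D, E}.

{A, C}, {C, D, E}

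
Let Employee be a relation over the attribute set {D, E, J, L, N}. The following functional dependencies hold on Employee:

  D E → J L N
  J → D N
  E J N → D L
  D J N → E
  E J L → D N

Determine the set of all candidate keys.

(J); (D, E)

{J}⁺: J→DN adds D, N; DJN→E adds E; DE→JLN adds L → {D, E, J, L, N}.
{D, E}⁺: DE→JLN adds J, L, N → {D, E, J, L, N}. Minimal: {E}⁺ = {E}; {D}⁺ = {D} — none reach the full schema.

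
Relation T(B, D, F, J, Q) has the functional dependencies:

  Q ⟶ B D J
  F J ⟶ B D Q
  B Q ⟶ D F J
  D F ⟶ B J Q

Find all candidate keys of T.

{Q}⁺: Q→BDJ adds B, D, J; BQ→DFJ adds F → {B, D, F, J, Q}.
{D, F}⁺: DF→BJQ adds B, J, Q → {B, D, F, J, Q}. Minimal: {F}⁺ = {F}; {D}⁺ = {D} — none reach the full schema.
{F, J}⁺: FJ→BDQ adds B, D, Q → {B, D, F, J, Q}. Minimal: {J}⁺ = {J}; {F}⁺ = {F} — none reach the full schema.

{Q}; {D, F}; {F, J}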